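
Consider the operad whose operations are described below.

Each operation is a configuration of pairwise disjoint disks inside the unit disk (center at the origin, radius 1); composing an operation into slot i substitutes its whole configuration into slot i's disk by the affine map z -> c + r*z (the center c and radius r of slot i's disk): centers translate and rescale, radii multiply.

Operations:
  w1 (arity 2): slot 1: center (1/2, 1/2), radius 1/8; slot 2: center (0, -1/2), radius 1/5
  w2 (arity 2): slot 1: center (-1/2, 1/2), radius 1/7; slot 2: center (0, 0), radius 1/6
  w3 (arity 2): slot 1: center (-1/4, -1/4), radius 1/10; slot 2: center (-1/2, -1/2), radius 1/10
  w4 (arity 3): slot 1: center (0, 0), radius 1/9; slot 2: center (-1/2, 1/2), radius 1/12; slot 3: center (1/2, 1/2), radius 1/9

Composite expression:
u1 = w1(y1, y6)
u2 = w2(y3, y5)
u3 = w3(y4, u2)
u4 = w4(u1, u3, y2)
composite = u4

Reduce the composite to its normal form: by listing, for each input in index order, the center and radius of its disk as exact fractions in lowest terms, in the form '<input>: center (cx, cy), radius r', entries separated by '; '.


y1: center (1/18, 1/18), radius 1/72; y2: center (1/2, 1/2), radius 1/9; y3: center (-131/240, 37/80), radius 1/840; y4: center (-25/48, 23/48), radius 1/120; y5: center (-13/24, 11/24), radius 1/720; y6: center (0, -1/18), radius 1/45

Each y-disk chains the slot maps above it in w4; radii multiply.
for y1, the 2-step affine chain lands on center (1/18, 1/18), radius 1/72
for y6, the 2-step affine chain lands on center (0, -1/18), radius 1/45
for y4, the 2-step affine chain lands on center (-25/48, 23/48), radius 1/120
for y3, the 3-step affine chain lands on center (-131/240, 37/80), radius 1/840
for y5, the 3-step affine chain lands on center (-13/24, 11/24), radius 1/720
for y2, the 1-step affine chain lands on center (1/2, 1/2), radius 1/9


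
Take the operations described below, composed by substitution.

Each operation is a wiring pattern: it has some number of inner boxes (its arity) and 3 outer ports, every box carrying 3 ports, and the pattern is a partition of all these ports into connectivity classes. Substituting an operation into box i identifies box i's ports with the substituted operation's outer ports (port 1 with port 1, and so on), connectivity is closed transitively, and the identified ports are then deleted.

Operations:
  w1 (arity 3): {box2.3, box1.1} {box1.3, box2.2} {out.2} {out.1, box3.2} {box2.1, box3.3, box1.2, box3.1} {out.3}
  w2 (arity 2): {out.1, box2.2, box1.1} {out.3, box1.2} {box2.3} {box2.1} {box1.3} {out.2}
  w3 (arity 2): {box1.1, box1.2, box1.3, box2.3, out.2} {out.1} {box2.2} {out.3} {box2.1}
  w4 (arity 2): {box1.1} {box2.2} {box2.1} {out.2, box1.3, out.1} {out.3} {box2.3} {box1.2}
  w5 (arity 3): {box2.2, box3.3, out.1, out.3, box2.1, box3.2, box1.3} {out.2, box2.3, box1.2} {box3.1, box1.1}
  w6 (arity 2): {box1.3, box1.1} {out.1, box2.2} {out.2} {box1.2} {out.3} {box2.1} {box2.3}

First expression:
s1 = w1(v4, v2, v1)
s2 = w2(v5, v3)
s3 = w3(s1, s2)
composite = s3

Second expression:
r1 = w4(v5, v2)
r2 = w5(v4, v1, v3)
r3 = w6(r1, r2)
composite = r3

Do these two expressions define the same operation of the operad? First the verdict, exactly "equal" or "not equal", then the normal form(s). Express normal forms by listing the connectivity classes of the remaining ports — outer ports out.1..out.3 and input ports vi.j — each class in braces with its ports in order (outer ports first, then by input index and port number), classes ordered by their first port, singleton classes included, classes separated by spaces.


not equal; first: {out.1} {out.2, v1.2, v5.2} {out.3} {v1.1, v1.3, v2.1, v4.2} {v2.2, v4.3} {v2.3, v4.1} {v3.1} {v3.2, v5.1} {v3.3} {v5.3}; second: {out.1, v1.3, v4.2} {out.2} {out.3} {v1.1, v1.2, v3.2, v3.3, v4.3} {v2.1} {v2.2} {v2.3} {v3.1, v4.1} {v5.1} {v5.2} {v5.3}

In normal form, the first expression is {out.1} {out.2, v1.2, v5.2} {out.3} {v1.1, v1.3, v2.1, v4.2} {v2.2, v4.3} {v2.3, v4.1} {v3.1} {v3.2, v5.1} {v3.3} {v5.3}
In normal form, the second expression is {out.1, v1.3, v4.2} {out.2} {out.3} {v1.1, v1.2, v3.2, v3.3, v4.3} {v2.1} {v2.2} {v2.3} {v3.1, v4.1} {v5.1} {v5.2} {v5.3}
No match — not equal.


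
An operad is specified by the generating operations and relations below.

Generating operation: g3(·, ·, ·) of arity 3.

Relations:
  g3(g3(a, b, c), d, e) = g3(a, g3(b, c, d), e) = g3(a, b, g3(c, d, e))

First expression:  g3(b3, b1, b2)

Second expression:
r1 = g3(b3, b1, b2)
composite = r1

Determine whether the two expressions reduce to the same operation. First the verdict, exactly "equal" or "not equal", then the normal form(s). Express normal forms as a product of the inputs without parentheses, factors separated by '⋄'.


equal — both sides give b3 ⋄ b1 ⋄ b2

Normal form of the first expression: b3 ⋄ b1 ⋄ b2
Normal form of the second expression: b3 ⋄ b1 ⋄ b2
Both agree, so they are equal.


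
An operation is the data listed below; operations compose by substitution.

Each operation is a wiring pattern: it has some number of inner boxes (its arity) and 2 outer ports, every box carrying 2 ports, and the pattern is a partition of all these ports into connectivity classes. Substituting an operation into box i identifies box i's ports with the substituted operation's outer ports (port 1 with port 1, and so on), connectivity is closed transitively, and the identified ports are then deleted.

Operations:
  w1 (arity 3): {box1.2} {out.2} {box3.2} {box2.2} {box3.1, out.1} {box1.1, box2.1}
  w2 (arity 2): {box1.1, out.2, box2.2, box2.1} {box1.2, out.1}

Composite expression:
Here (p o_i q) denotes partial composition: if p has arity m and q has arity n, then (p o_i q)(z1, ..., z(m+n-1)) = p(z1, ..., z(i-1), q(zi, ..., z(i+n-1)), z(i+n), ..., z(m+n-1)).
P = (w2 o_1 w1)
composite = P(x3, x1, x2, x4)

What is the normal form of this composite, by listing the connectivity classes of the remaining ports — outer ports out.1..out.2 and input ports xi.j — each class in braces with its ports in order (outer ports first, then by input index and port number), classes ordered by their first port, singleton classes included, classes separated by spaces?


{out.1} {out.2, x2.1, x4.1, x4.2} {x1.1, x3.1} {x1.2} {x2.2} {x3.2}


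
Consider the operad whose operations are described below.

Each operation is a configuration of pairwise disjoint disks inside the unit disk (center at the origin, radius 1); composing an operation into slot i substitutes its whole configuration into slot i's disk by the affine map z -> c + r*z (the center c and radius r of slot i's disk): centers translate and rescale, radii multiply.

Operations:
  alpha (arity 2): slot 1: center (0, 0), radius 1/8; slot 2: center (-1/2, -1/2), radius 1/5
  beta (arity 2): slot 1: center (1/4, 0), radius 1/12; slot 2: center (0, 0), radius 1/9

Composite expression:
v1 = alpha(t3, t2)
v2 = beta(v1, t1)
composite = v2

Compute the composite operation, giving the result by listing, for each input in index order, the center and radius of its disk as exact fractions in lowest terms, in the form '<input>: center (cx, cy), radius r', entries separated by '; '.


t1: center (0, 0), radius 1/9; t2: center (5/24, -1/24), radius 1/60; t3: center (1/4, 0), radius 1/96

Each t-disk chains the slot maps above it in beta; radii multiply.
t3 passes through 2 substitutions, ending at center (1/4, 0), radius 1/96
t2 passes through 2 substitutions, ending at center (5/24, -1/24), radius 1/60
t1 passes through 1 substitution, ending at center (0, 0), radius 1/9


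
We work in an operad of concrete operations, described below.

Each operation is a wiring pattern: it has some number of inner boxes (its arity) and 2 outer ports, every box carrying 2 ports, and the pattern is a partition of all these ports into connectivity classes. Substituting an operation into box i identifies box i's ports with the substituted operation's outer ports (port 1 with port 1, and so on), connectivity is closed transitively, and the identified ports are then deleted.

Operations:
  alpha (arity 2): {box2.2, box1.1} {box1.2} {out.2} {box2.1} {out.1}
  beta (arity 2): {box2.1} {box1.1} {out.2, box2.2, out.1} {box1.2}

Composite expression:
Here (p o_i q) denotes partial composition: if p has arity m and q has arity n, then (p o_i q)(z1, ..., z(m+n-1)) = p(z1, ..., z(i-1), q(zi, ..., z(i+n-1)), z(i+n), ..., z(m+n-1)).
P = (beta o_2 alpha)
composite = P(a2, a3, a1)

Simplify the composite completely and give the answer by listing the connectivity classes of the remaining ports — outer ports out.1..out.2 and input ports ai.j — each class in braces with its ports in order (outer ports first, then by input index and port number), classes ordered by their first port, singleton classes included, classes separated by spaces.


{out.1, out.2} {a1.1} {a1.2, a3.1} {a2.1} {a2.2} {a3.2}


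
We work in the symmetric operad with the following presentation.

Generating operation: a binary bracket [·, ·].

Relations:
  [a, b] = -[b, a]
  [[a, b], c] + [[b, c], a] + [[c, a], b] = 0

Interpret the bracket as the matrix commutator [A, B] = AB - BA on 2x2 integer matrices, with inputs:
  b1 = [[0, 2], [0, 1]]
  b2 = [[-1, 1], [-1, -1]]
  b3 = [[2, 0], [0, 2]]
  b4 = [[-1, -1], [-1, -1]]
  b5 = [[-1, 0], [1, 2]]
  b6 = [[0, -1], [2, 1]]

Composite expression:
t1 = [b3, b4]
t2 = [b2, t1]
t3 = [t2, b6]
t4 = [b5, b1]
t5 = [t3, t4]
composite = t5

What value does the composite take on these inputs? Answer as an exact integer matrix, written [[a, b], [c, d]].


[[0, 0], [0, 0]]

[b3, b4] = [[0, 0], [0, 0]]
[b2, [b3, b4]] = [[0, 0], [0, 0]]
[[b2, [b3, b4]], b6] = [[0, 0], [0, 0]]
[b5, b1] = [[-2, -6], [-1, 2]]
[[[b2, [b3, b4]], b6], [b5, b1]] = [[0, 0], [0, 0]]


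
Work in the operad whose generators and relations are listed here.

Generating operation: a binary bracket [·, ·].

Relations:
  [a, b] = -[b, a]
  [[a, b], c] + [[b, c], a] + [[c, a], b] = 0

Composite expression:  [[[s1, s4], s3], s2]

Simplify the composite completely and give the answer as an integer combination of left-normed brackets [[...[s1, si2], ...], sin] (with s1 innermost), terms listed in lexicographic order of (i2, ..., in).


[[[s1, s4], s3], s2]

Left-normed coefficients sit on the s1-initial expansion words.
Composite bracket: [[[s1, s4], s3], s2]
Applying ab - ba throughout gives 8 signed words (2^3 = 8).
Collect the words opening with s1:
  s1s4s3s2 (sign +1) contributes +[[[s1, s4], s3], s2]


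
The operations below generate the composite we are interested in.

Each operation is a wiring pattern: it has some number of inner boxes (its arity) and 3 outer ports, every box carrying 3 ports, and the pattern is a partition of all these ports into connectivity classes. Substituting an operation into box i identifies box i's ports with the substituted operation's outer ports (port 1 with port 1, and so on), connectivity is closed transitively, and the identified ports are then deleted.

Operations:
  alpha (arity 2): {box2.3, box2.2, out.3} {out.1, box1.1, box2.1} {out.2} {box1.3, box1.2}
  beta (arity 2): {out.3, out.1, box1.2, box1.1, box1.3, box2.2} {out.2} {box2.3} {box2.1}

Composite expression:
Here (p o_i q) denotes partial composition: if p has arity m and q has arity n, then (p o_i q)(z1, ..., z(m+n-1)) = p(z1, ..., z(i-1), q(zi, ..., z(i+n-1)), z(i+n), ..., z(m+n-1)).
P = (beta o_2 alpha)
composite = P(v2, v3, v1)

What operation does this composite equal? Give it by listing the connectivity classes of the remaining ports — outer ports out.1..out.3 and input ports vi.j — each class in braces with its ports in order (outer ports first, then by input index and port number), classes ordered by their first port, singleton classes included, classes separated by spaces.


{out.1, out.3, v2.1, v2.2, v2.3} {out.2} {v1.1, v3.1} {v1.2, v1.3} {v3.2, v3.3}

Reachability decides: close wires over beta-identified ports.
after alpha, the pattern on (v3, v1) reads {out.1, v1.1, v3.1} {out.2} {out.3, v1.2, v1.3} {v3.2, v3.3} (out.j = its outer ports)
after beta, the pattern on (v2, v3, v1) reads {out.1, out.3, v2.1, v2.2, v2.3} {out.2} {v1.1, v3.1} {v1.2, v1.3} {v3.2, v3.3} (out.j = its outer ports)


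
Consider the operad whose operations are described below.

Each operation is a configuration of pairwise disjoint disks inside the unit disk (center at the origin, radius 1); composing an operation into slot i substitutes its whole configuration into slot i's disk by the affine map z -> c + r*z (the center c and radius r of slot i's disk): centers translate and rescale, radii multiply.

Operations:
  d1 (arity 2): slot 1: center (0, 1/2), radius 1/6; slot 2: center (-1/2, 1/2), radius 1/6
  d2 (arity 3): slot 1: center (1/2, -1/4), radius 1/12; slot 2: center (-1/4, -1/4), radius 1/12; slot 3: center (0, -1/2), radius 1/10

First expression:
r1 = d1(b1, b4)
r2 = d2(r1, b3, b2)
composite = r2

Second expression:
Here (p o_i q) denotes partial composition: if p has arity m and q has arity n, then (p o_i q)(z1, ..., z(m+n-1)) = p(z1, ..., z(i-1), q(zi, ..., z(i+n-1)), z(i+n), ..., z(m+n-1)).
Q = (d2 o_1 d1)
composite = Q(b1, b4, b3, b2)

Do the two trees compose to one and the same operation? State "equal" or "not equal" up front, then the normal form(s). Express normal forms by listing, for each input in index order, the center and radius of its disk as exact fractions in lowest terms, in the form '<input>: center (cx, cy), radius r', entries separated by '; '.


equal; both compose to b1: center (1/2, -5/24), radius 1/72; b2: center (0, -1/2), radius 1/10; b3: center (-1/4, -1/4), radius 1/12; b4: center (11/24, -5/24), radius 1/72

The first expression, normalized: b1: center (1/2, -5/24), radius 1/72; b2: center (0, -1/2), radius 1/10; b3: center (-1/4, -1/4), radius 1/12; b4: center (11/24, -5/24), radius 1/72
The second expression, normalized: b1: center (1/2, -5/24), radius 1/72; b2: center (0, -1/2), radius 1/10; b3: center (-1/4, -1/4), radius 1/12; b4: center (11/24, -5/24), radius 1/72
Identical normal forms: equal.


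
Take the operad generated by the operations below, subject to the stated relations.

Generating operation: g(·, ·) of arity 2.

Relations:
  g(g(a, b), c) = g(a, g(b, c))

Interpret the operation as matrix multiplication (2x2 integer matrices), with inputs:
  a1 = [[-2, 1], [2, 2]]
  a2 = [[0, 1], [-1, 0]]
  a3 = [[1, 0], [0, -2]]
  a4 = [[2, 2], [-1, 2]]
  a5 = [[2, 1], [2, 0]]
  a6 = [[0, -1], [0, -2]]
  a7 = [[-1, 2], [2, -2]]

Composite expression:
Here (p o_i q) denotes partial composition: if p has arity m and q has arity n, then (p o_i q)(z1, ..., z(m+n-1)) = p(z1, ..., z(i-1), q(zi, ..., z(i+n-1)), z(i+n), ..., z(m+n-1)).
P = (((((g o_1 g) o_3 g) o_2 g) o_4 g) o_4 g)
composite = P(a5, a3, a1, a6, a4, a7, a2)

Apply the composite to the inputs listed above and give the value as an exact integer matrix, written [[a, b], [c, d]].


[[72, 60], [0, 0]]

g(a3, a1) = [[-2, 1], [-4, -4]]
g(a5, g(a3, a1)) = [[-8, -2], [-4, 2]]
g(a6, a4) = [[1, -2], [2, -4]]
g(g(a6, a4), a7) = [[-5, 6], [-10, 12]]
g(g(g(a6, a4), a7), a2) = [[-6, -5], [-12, -10]]
g(g(a5, g(a3, a1)), g(g(g(a6, a4), a7), a2)) = [[72, 60], [0, 0]]


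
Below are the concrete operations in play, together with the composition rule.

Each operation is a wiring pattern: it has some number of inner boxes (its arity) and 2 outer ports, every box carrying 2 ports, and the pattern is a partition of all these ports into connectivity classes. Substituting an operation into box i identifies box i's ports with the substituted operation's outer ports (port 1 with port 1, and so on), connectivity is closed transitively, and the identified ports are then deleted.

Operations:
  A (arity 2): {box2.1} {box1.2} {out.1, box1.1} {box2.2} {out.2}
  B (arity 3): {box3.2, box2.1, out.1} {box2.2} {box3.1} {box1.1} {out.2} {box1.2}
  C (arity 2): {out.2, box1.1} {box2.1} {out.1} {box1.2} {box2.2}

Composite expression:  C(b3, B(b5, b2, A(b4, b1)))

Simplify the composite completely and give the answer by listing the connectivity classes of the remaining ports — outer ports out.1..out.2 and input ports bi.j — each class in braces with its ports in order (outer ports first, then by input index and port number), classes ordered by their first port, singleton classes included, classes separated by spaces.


{out.1} {out.2, b3.1} {b1.1} {b1.2} {b2.1} {b2.2} {b3.2} {b4.1} {b4.2} {b5.1} {b5.2}

Substituting into C glues patterns; closure does the rest.
the subtree at A composes to {out.1, b4.1} {out.2} {b1.1} {b1.2} {b4.2} on (b4, b1); out.j = own outer ports
the subtree at B composes to {out.1, b2.1} {out.2} {b1.1} {b1.2} {b2.2} {b4.1} {b4.2} {b5.1} {b5.2} on (b5, b2, b4, b1); out.j = own outer ports
the subtree at C composes to {out.1} {out.2, b3.1} {b1.1} {b1.2} {b2.1} {b2.2} {b3.2} {b4.1} {b4.2} {b5.1} {b5.2} on (b3, b5, b2, b4, b1); out.j = own outer ports


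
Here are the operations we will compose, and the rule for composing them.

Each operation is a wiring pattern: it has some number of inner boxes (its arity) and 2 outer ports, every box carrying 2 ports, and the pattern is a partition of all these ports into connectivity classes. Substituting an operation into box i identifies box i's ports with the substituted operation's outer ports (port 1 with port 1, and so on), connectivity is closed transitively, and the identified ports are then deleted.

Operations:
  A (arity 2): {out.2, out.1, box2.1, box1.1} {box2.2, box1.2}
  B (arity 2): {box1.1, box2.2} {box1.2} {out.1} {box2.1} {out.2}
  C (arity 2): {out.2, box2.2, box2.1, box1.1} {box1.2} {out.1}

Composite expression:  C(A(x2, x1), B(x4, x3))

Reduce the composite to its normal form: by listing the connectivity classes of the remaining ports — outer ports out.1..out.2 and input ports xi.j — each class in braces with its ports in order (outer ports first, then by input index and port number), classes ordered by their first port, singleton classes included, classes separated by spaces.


Treat the ports identified at C as solder joints: merge, then drop.
through A, on inputs (x2, x1): {out.1, out.2, x1.1, x2.1} {x1.2, x2.2} (out.j = stage outer ports)
through B, on inputs (x4, x3): {out.1} {out.2} {x3.1} {x3.2, x4.1} {x4.2} (out.j = stage outer ports)
through C, on inputs (x2, x1, x4, x3): {out.1} {out.2, x1.1, x2.1} {x1.2, x2.2} {x3.1} {x3.2, x4.1} {x4.2} (out.j = stage outer ports)

{out.1} {out.2, x1.1, x2.1} {x1.2, x2.2} {x3.1} {x3.2, x4.1} {x4.2}


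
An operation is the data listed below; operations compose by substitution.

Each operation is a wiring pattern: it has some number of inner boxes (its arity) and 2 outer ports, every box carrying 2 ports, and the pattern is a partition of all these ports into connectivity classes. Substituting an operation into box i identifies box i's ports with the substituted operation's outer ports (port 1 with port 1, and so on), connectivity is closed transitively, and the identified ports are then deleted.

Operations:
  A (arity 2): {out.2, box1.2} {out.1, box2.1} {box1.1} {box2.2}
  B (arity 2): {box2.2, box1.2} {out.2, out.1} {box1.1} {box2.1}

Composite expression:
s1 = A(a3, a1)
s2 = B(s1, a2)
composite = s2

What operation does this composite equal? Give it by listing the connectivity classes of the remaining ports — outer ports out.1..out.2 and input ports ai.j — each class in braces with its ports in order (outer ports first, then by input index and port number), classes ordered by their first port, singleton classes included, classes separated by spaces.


{out.1, out.2} {a1.1} {a1.2} {a2.1} {a2.2, a3.2} {a3.1}

Substituting into B glues patterns; closure does the rest.
through A, on inputs (a3, a1): {out.1, a1.1} {out.2, a3.2} {a1.2} {a3.1} (out.j = stage outer ports)
through B, on inputs (a3, a1, a2): {out.1, out.2} {a1.1} {a1.2} {a2.1} {a2.2, a3.2} {a3.1} (out.j = stage outer ports)


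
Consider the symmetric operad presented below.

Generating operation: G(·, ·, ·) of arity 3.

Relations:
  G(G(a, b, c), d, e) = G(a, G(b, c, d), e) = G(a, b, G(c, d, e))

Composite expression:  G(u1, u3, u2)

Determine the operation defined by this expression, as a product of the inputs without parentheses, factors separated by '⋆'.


u1 ⋆ u3 ⋆ u2

Key point: G is associative — brackets drop, the u-order remains.
G(u1, u3, u2) unparenthesizes to u1 ⋆ u3 ⋆ u2


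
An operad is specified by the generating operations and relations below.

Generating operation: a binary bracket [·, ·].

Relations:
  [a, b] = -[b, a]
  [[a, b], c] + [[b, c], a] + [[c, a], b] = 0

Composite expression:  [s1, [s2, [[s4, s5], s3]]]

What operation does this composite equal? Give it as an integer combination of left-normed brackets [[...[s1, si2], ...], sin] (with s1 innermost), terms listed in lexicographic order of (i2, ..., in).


-[[[[s1, s2], s3], s4], s5] + [[[[s1, s2], s3], s5], s4] + [[[[s1, s2], s4], s5], s3] - [[[[s1, s2], s5], s4], s3] + [[[[s1, s3], s4], s5], s2] - [[[[s1, s3], s5], s4], s2] - [[[[s1, s4], s5], s3], s2] + [[[[s1, s5], s4], s3], s2]

Left-normed coefficients sit on the s1-initial expansion words.
Composite bracket: [s1, [s2, [[s4, s5], s3]]]
Applying ab - ba throughout gives 16 signed words (2^4 = 16).
Collect the words opening with s1:
  word s1s2s3s4s5 has sign -1, contributing -[[[[s1, s2], s3], s4], s5]
  word s1s2s3s5s4 has sign +1, contributing +[[[[s1, s2], s3], s5], s4]
  word s1s2s4s5s3 has sign +1, contributing +[[[[s1, s2], s4], s5], s3]
  word s1s2s5s4s3 has sign -1, contributing -[[[[s1, s2], s5], s4], s3]
  word s1s3s4s5s2 has sign +1, contributing +[[[[s1, s3], s4], s5], s2]
  word s1s3s5s4s2 has sign -1, contributing -[[[[s1, s3], s5], s4], s2]
  word s1s4s5s3s2 has sign -1, contributing -[[[[s1, s4], s5], s3], s2]
  word s1s5s4s3s2 has sign +1, contributing +[[[[s1, s5], s4], s3], s2]


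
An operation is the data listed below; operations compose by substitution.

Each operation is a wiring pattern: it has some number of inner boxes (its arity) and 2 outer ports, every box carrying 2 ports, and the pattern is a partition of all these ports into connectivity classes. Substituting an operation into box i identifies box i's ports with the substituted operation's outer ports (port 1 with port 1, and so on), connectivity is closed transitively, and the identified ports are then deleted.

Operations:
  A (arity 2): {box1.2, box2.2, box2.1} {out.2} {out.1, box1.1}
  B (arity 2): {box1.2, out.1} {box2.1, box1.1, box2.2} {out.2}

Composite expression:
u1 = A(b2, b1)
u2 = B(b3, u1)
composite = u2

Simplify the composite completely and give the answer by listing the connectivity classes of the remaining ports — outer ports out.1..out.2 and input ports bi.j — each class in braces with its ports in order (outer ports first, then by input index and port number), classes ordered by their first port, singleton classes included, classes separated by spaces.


{out.1, b3.2} {out.2} {b1.1, b1.2, b2.2} {b2.1, b3.1}


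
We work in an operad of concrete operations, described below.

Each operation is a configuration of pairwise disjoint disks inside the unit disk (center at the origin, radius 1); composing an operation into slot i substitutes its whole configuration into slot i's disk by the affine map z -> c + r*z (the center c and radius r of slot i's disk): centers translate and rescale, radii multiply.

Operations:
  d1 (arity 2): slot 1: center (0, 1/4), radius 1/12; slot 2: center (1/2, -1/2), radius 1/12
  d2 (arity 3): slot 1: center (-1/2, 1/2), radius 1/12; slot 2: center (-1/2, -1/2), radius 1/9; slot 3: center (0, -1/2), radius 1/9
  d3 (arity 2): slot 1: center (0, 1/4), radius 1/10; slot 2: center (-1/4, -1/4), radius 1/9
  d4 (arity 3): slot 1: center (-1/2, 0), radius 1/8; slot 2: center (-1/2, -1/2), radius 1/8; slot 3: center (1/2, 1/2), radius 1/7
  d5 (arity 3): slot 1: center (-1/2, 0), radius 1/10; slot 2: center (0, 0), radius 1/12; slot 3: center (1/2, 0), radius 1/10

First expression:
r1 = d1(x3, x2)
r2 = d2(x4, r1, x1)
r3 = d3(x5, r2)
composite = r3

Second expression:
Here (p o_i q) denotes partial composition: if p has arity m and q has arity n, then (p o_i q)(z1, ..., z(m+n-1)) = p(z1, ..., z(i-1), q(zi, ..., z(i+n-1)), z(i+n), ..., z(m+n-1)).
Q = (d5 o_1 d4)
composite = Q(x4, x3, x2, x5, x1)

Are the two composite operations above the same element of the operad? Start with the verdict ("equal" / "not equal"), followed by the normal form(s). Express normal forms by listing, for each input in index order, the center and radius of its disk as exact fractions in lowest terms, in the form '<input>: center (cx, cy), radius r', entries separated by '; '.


not equal; first: x1: center (-1/4, -11/36), radius 1/81; x2: center (-97/324, -101/324), radius 1/972; x3: center (-11/36, -49/162), radius 1/972; x4: center (-11/36, -7/36), radius 1/108; x5: center (0, 1/4), radius 1/10; second: x1: center (1/2, 0), radius 1/10; x2: center (-9/20, 1/20), radius 1/70; x3: center (-11/20, -1/20), radius 1/80; x4: center (-11/20, 0), radius 1/80; x5: center (0, 0), radius 1/12

Normal form of the first expression: x1: center (-1/4, -11/36), radius 1/81; x2: center (-97/324, -101/324), radius 1/972; x3: center (-11/36, -49/162), radius 1/972; x4: center (-11/36, -7/36), radius 1/108; x5: center (0, 1/4), radius 1/10
Normal form of the second expression: x1: center (1/2, 0), radius 1/10; x2: center (-9/20, 1/20), radius 1/70; x3: center (-11/20, -1/20), radius 1/80; x4: center (-11/20, 0), radius 1/80; x5: center (0, 0), radius 1/12
The forms do not match — not equal.


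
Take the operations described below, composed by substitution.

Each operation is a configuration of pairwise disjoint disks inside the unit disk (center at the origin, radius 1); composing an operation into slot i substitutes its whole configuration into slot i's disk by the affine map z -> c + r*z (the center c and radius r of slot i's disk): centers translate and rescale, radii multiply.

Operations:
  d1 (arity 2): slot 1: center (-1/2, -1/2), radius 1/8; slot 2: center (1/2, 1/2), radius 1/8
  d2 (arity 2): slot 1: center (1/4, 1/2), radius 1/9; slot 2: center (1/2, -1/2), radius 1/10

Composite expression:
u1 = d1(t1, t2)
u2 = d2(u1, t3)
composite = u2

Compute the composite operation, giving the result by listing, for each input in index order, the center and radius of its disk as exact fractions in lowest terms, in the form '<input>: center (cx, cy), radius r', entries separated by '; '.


t1: center (7/36, 4/9), radius 1/72; t2: center (11/36, 5/9), radius 1/72; t3: center (1/2, -1/2), radius 1/10

Only the slot chain above each t matters under d2; compose those maps.
for t1, the 2-step affine chain lands on center (7/36, 4/9), radius 1/72
for t2, the 2-step affine chain lands on center (11/36, 5/9), radius 1/72
for t3, the 1-step affine chain lands on center (1/2, -1/2), radius 1/10


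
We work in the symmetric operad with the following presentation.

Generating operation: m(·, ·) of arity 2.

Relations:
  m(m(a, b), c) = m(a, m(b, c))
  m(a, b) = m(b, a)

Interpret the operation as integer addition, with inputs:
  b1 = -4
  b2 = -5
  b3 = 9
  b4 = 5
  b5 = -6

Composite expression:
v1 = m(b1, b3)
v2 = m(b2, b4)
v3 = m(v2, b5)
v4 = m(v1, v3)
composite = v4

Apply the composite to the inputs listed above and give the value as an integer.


m(b1, b3) = 5
m(b2, b4) = 0
m(m(b2, b4), b5) = -6
m(m(b1, b3), m(m(b2, b4), b5)) = -1

-1


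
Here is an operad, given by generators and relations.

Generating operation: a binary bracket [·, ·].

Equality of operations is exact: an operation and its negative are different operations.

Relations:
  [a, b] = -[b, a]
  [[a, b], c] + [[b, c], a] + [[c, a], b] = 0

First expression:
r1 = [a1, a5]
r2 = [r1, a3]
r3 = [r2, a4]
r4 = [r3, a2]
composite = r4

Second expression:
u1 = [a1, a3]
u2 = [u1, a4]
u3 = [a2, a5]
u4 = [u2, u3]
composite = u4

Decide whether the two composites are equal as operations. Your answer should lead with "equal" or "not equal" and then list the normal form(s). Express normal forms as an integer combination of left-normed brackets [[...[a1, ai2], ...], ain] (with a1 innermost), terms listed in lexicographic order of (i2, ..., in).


not equal; the first gives [[[[a1, a5], a3], a4], a2] and the second [[[[a1, a3], a4], a2], a5] - [[[[a1, a3], a4], a5], a2]

The first composite normalizes to [[[[a1, a5], a3], a4], a2]
The second composite normalizes to [[[[a1, a3], a4], a2], a5] - [[[[a1, a3], a4], a5], a2]
Distinct normal forms: not equal.


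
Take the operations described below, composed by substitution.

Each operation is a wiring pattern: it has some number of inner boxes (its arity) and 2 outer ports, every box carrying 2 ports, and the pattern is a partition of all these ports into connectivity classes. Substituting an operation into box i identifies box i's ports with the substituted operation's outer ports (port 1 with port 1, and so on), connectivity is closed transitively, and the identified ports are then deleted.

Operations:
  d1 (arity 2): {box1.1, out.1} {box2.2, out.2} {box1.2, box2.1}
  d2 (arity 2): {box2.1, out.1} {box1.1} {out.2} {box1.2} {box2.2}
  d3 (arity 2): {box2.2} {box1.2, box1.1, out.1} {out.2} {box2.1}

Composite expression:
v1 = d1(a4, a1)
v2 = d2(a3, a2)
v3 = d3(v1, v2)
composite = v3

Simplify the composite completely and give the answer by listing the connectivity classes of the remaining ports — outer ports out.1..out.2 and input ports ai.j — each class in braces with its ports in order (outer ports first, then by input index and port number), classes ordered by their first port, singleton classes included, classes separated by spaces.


{out.1, a1.2, a4.1} {out.2} {a1.1, a4.2} {a2.1} {a2.2} {a3.1} {a3.2}


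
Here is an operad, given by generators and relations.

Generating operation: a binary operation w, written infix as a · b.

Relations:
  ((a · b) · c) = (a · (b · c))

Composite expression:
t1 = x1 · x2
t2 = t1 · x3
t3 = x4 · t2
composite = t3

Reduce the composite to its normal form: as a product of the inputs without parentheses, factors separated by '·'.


x4 · x1 · x2 · x3

All parenthesizations of w agree; list the x-inputs left to right.
(x1 · x2) unparenthesizes to x1 · x2
((x1 · x2) · x3) unparenthesizes to x1 · x2 · x3
(x4 · ((x1 · x2) · x3)) unparenthesizes to x4 · x1 · x2 · x3


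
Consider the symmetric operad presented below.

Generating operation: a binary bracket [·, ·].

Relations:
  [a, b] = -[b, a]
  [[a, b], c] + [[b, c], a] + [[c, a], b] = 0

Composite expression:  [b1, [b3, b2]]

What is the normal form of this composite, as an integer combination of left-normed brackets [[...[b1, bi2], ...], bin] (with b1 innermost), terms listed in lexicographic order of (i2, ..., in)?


-[[b1, b2], b3] + [[b1, b3], b2]


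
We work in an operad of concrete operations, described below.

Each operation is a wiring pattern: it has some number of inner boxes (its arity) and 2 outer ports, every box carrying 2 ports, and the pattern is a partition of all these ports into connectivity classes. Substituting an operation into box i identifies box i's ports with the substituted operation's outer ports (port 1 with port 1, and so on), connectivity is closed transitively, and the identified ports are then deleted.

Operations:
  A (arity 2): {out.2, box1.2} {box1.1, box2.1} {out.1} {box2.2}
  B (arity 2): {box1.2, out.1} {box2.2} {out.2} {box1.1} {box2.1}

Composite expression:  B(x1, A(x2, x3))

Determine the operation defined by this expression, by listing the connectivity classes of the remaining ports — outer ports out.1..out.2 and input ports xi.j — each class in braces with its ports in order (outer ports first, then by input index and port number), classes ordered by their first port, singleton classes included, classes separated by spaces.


{out.1, x1.2} {out.2} {x1.1} {x2.1, x3.1} {x2.2} {x3.2}

Reachability decides: close wires over B-identified ports.
composing A on (x2, x3), with out.j its own outer ports: {out.1} {out.2, x2.2} {x2.1, x3.1} {x3.2}
composing B on (x1, x2, x3), with out.j its own outer ports: {out.1, x1.2} {out.2} {x1.1} {x2.1, x3.1} {x2.2} {x3.2}


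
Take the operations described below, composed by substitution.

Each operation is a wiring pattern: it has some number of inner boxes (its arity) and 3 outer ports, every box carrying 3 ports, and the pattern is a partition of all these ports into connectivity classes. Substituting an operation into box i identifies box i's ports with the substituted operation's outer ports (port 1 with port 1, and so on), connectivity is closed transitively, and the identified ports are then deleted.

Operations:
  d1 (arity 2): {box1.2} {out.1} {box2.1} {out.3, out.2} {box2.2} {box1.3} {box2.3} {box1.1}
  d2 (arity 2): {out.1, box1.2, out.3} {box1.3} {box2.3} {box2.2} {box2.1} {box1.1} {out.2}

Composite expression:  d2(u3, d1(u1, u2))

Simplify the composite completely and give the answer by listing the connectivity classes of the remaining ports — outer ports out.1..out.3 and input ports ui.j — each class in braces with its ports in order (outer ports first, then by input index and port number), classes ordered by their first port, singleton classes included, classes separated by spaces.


Connectivity passes through glued d2-boundaries; trace each wire chain.
through d1, on inputs (u1, u2): {out.1} {out.2, out.3} {u1.1} {u1.2} {u1.3} {u2.1} {u2.2} {u2.3} (out.j = stage outer ports)
through d2, on inputs (u3, u1, u2): {out.1, out.3, u3.2} {out.2} {u1.1} {u1.2} {u1.3} {u2.1} {u2.2} {u2.3} {u3.1} {u3.3} (out.j = stage outer ports)

{out.1, out.3, u3.2} {out.2} {u1.1} {u1.2} {u1.3} {u2.1} {u2.2} {u2.3} {u3.1} {u3.3}


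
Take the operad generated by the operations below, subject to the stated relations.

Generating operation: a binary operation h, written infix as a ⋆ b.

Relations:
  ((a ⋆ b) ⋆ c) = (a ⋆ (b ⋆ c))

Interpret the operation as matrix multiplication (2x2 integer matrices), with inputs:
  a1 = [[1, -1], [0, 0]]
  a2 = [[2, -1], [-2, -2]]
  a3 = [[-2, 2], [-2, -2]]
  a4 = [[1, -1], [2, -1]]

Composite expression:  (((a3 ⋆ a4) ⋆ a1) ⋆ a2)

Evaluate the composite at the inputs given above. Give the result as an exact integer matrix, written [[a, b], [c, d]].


(a3 ⋆ a4) = [[2, 0], [-6, 4]]
((a3 ⋆ a4) ⋆ a1) = [[2, -2], [-6, 6]]
(((a3 ⋆ a4) ⋆ a1) ⋆ a2) = [[8, 2], [-24, -6]]

[[8, 2], [-24, -6]]


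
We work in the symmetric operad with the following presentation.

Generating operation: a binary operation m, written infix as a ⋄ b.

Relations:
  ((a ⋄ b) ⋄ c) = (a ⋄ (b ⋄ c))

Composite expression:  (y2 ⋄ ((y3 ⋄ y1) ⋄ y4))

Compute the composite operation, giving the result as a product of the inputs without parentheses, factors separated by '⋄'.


Every regrouping of m is equal, so read the y-inputs in written order.
(y3 ⋄ y1) reduces to y3 ⋄ y1
((y3 ⋄ y1) ⋄ y4) reduces to y3 ⋄ y1 ⋄ y4
(y2 ⋄ ((y3 ⋄ y1) ⋄ y4)) reduces to y2 ⋄ y3 ⋄ y1 ⋄ y4

y2 ⋄ y3 ⋄ y1 ⋄ y4


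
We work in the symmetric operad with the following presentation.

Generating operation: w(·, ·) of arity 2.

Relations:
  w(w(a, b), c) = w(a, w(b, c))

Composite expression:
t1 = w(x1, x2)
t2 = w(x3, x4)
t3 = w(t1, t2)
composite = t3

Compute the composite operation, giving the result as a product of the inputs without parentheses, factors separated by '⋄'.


x1 ⋄ x2 ⋄ x3 ⋄ x4


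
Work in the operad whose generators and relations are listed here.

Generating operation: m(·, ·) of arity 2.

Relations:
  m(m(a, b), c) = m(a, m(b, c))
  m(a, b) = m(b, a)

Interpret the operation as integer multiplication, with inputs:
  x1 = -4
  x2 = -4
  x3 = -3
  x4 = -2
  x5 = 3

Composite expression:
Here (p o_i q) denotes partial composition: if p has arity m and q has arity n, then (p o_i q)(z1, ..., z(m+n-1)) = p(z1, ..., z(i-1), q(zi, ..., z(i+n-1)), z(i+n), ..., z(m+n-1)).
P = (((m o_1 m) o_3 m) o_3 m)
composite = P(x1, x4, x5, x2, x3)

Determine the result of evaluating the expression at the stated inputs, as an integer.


288


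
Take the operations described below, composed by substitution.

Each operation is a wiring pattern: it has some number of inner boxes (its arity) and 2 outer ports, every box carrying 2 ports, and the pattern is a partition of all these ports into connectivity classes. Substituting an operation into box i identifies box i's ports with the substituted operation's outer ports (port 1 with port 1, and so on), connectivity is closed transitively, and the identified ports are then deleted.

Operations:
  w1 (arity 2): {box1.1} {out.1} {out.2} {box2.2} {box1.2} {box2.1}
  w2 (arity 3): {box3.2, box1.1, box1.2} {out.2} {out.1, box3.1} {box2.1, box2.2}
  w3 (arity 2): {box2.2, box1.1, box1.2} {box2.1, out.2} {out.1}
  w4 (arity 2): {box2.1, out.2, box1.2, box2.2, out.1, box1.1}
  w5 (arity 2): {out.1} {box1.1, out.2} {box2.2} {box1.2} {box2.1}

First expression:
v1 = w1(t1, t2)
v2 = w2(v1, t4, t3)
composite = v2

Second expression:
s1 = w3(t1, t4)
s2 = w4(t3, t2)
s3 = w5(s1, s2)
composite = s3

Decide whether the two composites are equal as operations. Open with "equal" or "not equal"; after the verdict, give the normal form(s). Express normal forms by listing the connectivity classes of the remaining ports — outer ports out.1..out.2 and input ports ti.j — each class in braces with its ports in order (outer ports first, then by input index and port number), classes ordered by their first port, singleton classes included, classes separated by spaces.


not equal — first {out.1, t3.1} {out.2} {t1.1} {t1.2} {t2.1} {t2.2} {t3.2} {t4.1, t4.2}, second {out.1} {out.2} {t1.1, t1.2, t4.2} {t2.1, t2.2, t3.1, t3.2} {t4.1}

Normal form of the first expression: {out.1, t3.1} {out.2} {t1.1} {t1.2} {t2.1} {t2.2} {t3.2} {t4.1, t4.2}
Normal form of the second expression: {out.1} {out.2} {t1.1, t1.2, t4.2} {t2.1, t2.2, t3.1, t3.2} {t4.1}
The forms do not match — not equal.


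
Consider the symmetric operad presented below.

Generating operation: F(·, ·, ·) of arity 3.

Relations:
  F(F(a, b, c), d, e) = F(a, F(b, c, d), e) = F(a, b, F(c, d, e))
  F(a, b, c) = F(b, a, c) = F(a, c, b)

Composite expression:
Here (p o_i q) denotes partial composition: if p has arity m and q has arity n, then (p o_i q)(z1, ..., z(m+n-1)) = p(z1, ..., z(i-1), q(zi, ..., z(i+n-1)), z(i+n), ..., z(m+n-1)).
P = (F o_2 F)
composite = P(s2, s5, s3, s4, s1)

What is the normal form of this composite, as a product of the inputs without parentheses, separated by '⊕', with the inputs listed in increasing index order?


Shape and order are irrelevant to F; the s-input set decides.
F(s5, s3, s4) unparenthesizes to s5 ⊕ s3 ⊕ s4
F(s2, F(s5, s3, s4), s1) unparenthesizes to s2 ⊕ s5 ⊕ s3 ⊕ s4 ⊕ s1
rearranged into index order: s1 ⊕ s2 ⊕ s3 ⊕ s4 ⊕ s5

s1 ⊕ s2 ⊕ s3 ⊕ s4 ⊕ s5


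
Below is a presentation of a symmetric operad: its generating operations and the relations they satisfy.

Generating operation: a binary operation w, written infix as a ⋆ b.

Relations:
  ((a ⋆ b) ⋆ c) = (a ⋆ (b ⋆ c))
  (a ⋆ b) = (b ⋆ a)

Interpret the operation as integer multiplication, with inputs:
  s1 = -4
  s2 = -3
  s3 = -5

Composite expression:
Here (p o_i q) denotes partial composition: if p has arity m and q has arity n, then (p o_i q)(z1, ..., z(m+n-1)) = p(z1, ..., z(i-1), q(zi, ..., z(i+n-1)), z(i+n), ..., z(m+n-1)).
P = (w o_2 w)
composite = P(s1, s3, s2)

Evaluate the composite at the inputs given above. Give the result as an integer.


(s3 ⋆ s2) = 15
(s1 ⋆ (s3 ⋆ s2)) = -60

-60


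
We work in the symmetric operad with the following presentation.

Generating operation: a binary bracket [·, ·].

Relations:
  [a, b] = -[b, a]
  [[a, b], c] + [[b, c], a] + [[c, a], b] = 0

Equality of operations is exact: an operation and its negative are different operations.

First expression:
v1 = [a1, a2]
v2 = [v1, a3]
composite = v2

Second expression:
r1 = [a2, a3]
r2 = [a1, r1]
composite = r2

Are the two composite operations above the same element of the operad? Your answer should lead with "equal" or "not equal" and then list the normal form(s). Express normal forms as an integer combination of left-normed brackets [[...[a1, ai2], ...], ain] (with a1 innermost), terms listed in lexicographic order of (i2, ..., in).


not equal — first [[a1, a2], a3], second [[a1, a2], a3] - [[a1, a3], a2]
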